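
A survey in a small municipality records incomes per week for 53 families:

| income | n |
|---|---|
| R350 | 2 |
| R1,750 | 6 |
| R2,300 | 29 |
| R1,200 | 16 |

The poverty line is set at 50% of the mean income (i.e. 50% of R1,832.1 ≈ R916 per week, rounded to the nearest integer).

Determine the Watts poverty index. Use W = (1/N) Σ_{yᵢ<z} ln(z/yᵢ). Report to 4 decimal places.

Incomes under z: 2×R350 (q = 2 of N = 53).
ln(z/y) terms: ln(916/350) = 0.9621 (×2).
W = 1.924166 / 53 = 0.0363.

0.0363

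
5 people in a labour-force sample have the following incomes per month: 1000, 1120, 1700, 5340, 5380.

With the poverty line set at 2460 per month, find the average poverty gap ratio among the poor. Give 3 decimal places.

0.482

Below z: 1000, 1120, 1700 (q = 3 of N = 5).
Relative gaps: 0.5935, 0.5447, 0.3089; sum = 1.447154.
The income-gap ratio divides by q (the poor only): 1.447154 / 3 = 0.482.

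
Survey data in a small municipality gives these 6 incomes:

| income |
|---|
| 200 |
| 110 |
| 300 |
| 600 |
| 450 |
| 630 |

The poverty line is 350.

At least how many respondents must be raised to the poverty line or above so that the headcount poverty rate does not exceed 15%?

3

3 of the 6 respondents are poor, so H = 3/6 = 0.500.
A headcount ratio of at most 15% allows at most ⌊0.15 × 6⌋ = 0 poor respondents.
So at least 3 − 0 = 3 must be lifted.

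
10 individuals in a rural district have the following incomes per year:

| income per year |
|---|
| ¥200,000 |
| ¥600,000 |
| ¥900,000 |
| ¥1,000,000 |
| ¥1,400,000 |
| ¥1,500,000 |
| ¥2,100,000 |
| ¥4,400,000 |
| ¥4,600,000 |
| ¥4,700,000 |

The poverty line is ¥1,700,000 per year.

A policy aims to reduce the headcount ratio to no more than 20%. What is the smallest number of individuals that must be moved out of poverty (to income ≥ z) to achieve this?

4

Currently q = 6 of N = 10 are below the line (H = 0.600).
A headcount ratio of at most 20% allows at most ⌊0.20 × 10⌋ = 2 poor individuals.
So at least 6 − 2 = 4 must be lifted.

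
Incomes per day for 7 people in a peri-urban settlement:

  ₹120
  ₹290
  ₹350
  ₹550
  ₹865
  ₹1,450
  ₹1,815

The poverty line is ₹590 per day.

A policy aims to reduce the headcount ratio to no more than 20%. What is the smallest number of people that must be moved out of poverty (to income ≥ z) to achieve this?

3

4 of the 7 people are poor, so H = 4/7 = 0.571.
A headcount ratio of at most 20% allows at most ⌊0.20 × 7⌋ = 1 poor people.
So at least 4 − 1 = 3 must be lifted.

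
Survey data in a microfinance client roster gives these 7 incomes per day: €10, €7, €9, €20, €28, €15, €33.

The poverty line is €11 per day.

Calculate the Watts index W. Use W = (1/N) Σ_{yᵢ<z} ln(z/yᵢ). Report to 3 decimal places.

0.107

Below z: €7, €9, €10 (q = 3 of N = 7).
Log shortfalls: ln(11/7) = 0.4520; ln(11/9) = 0.2007; ln(11/10) = 0.0953.
W = 0.747966 / 7 = 0.107.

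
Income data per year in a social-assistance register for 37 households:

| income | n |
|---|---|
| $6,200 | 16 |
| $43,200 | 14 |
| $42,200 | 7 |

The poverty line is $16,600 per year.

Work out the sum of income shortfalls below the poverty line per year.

$166,400

Below the line: 16×$6,200 (q = 16 of N = 37).
Individual gaps: 16×(16600−6200) = 166400.
Aggregate gap = $166,400.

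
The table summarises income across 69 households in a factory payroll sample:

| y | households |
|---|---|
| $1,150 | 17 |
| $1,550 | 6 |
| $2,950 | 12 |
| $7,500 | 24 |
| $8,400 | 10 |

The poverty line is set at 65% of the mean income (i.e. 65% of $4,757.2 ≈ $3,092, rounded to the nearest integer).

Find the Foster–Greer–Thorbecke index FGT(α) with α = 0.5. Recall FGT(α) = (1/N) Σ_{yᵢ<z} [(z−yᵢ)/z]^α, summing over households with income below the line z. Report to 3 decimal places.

Below z: 17×$1,150, 6×$1,550, 12×$2,950 (q = 35 of N = 69).
Gap ratios (z−y)/z: (3092−1150)/3092 = 0.6281 (×17); (3092−1550)/3092 = 0.4987 (×6); (3092−2950)/3092 = 0.0459 (×12).
Raised to α = 0.5: 0.79251 (×17); 0.70619 (×6); 0.21430 (×12).
Sum = 20.281436; FGT(0.5) = 20.281436 / 69 = 0.294.

0.294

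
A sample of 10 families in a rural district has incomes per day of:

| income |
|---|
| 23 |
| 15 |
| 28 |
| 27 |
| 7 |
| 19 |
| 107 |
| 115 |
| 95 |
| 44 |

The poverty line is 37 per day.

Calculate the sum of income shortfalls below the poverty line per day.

103

Poor units: 7, 15, 19, 23, 27, 28 (q = 6 of N = 10).
Individual gaps: 37−7 = 30; 37−15 = 22; 37−19 = 18; 37−23 = 14; 37−27 = 10; 37−28 = 9.
Aggregate gap = 103.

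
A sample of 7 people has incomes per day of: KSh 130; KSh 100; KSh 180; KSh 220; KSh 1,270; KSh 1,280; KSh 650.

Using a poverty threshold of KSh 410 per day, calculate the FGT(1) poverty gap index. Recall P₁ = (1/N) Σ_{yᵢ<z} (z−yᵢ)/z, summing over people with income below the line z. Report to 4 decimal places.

Incomes under z: KSh 100, KSh 130, KSh 180, KSh 220 (q = 4 of N = 7).
Gap ratios (z−y)/z: (410−100)/410 = 0.7561; (410−130)/410 = 0.6829; (410−180)/410 = 0.5610; (410−220)/410 = 0.4634.
Σ = 2.463415. Dividing by the full population N = 7 gives P₁ = 0.3519.

0.3519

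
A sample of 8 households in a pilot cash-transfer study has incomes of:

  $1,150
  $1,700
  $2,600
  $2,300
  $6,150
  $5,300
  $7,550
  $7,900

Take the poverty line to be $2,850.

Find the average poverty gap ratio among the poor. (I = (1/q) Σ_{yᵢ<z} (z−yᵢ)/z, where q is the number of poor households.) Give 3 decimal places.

0.320

Below z: $1,150, $1,700, $2,300, $2,600 (q = 4 of N = 8).
Shortfall ratios (z−y)/z: 0.5965, 0.4035, 0.1930, 0.0877; sum = 1.280702.
I averages over the q = 4 poor units only: 1.280702 / 4 = 0.320.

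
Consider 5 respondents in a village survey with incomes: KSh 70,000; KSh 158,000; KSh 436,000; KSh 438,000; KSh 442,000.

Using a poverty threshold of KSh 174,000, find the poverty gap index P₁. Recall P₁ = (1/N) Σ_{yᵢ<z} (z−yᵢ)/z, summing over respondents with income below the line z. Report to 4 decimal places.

0.1379

Below the line: KSh 70,000, KSh 158,000 (q = 2 of N = 5).
Normalized shortfalls: (174000−70000)/174000 = 0.5977; (174000−158000)/174000 = 0.0920.
Sum of shortfalls = 0.689655; P₁ averages over all N: 0.689655 / 5 = 0.1379.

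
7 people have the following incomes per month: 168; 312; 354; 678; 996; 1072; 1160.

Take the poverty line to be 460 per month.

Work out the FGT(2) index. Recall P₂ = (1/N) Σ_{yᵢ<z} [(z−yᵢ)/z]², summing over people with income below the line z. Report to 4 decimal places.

Incomes under z: 168, 312, 354 (q = 3 of N = 7).
Gap ratios (z−y)/z: (460−168)/460 = 0.6348; (460−312)/460 = 0.3217; (460−354)/460 = 0.2304.
Squared: 0.4029; 0.1035; 0.0531.
Sum = 0.559565; P₂ = 0.559565 / 7 = 0.0799.

0.0799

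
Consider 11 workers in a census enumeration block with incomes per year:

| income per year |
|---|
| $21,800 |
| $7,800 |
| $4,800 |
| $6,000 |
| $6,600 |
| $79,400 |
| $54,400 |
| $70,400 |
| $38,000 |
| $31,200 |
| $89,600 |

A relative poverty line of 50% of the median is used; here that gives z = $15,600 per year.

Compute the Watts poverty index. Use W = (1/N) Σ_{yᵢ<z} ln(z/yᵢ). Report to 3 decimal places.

Below z: $4,800, $6,000, $6,600, $7,800 (q = 4 of N = 11).
ln(z/y) terms: ln(15600/4800) = 1.1787; ln(15600/6000) = 0.9555; ln(15600/6600) = 0.8602; ln(15600/7800) = 0.6931.
W = 3.687515 / 11 = 0.335.

0.335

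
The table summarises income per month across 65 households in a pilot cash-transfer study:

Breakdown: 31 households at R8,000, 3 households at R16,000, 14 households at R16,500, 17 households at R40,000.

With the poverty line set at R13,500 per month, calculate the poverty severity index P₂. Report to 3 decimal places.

0.079

Below z: 31×R8,000 (q = 31 of N = 65).
Shortfall ratios: (13500−8000)/13500 = 0.4074 (×31).
Squared: 0.1660 (×31).
Sum = 5.145405; P₂ = 5.145405 / 65 = 0.079.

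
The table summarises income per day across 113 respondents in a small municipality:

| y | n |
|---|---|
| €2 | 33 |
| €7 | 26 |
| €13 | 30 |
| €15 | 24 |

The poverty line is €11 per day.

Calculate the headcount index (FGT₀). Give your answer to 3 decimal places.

59 of the 113 respondents have income below €11.
H = 59/113 = 0.522.

0.522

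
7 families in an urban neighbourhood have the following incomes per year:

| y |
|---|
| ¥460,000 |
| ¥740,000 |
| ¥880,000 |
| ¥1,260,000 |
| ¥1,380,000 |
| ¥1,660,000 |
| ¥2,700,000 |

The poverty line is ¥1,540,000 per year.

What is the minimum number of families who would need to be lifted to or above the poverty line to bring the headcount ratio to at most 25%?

4

Currently q = 5 of N = 7 are below the line (H = 0.714).
A headcount ratio of at most 25% allows at most ⌊0.25 × 7⌋ = 1 poor families.
So at least 5 − 1 = 4 must be lifted.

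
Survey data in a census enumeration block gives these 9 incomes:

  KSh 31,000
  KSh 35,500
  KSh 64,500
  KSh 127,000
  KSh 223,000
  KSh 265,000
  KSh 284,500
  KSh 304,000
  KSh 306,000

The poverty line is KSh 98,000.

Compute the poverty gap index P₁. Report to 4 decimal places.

Incomes under z: KSh 31,000, KSh 35,500, KSh 64,500 (q = 3 of N = 9).
Gap ratios (z−y)/z: (98000−31000)/98000 = 0.6837; (98000−35500)/98000 = 0.6378; (98000−64500)/98000 = 0.3418.
Sum of shortfalls = 1.663265; P₁ averages over all N: 1.663265 / 9 = 0.1848.

0.1848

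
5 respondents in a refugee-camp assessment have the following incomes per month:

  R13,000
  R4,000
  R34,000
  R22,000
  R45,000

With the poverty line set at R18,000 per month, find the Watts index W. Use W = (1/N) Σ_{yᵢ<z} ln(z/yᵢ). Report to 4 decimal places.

0.3659

Below z: R4,000, R13,000 (q = 2 of N = 5).
ln(z/y) terms: ln(18000/4000) = 1.5041; ln(18000/13000) = 0.3254.
W = 1.829500 / 5 = 0.3659.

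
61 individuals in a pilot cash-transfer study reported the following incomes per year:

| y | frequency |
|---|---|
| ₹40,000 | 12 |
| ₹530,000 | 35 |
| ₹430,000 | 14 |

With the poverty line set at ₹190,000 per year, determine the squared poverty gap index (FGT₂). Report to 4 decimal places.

0.1226

Poor units: 12×₹40,000 (q = 12 of N = 61).
Relative gaps: (190000−40000)/190000 = 0.7895 (×12).
Squared: 0.6233 (×12).
Sum = 7.479224; P₂ = 7.479224 / 61 = 0.1226.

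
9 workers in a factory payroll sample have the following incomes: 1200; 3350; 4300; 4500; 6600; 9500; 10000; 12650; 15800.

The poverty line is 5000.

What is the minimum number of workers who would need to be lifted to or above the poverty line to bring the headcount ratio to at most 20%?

Currently q = 4 of N = 9 are below the line (H = 0.444).
A headcount ratio of at most 20% allows at most ⌊0.20 × 9⌋ = 1 poor workers.
So at least 4 − 1 = 3 must be lifted.

3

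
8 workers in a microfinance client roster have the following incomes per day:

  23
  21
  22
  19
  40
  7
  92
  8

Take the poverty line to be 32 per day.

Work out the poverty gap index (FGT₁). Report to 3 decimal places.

Poor units: 7, 8, 19, 21, 22, 23 (q = 6 of N = 8).
Relative gaps: (32−7)/32 = 0.7812; (32−8)/32 = 0.7500; (32−19)/32 = 0.4062; (32−21)/32 = 0.3438; (32−22)/32 = 0.3125; (32−23)/32 = 0.2812.
Sum of shortfalls = 2.875000; P₁ averages over all N: 2.875000 / 8 = 0.359.

0.359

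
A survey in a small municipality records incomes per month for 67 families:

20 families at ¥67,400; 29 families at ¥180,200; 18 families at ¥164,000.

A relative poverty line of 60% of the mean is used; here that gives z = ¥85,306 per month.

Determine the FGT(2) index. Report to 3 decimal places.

0.013

Below z: 20×¥67,400 (q = 20 of N = 67).
Gap ratios (z−y)/z: (85306−67400)/85306 = 0.2099 (×20).
Squared: 0.0441 (×20).
Sum = 0.881187; P₂ = 0.881187 / 67 = 0.013.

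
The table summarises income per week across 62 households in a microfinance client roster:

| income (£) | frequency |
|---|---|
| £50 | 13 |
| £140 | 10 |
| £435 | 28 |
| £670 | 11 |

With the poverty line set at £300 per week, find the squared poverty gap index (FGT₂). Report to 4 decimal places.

Below the line: 13×£50, 10×£140 (q = 23 of N = 62).
Relative gaps: (300−50)/300 = 0.8333 (×13); (300−140)/300 = 0.5333 (×10).
Squared: 0.6944 (×13); 0.2844 (×10).
Sum = 11.872222; P₂ = 11.872222 / 62 = 0.1915.

0.1915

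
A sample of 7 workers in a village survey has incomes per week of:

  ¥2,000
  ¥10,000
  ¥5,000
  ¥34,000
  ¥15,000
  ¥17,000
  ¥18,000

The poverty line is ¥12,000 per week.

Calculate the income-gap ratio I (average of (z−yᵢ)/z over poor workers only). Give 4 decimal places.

0.5278

Below z: ¥2,000, ¥5,000, ¥10,000 (q = 3 of N = 7).
Relative gaps: 0.8333, 0.5833, 0.1667; sum = 1.583333.
The income-gap ratio divides by q (the poor only): 1.583333 / 3 = 0.5278.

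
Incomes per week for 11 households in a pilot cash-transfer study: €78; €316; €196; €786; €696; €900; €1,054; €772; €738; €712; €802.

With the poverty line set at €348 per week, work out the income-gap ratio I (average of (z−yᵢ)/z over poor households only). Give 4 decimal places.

0.4349

Below the line: €78, €196, €316 (q = 3 of N = 11).
Shortfall ratios (z−y)/z: 0.7759, 0.4368, 0.0920; sum = 1.304598.
The income-gap ratio divides by q (the poor only): 1.304598 / 3 = 0.4349.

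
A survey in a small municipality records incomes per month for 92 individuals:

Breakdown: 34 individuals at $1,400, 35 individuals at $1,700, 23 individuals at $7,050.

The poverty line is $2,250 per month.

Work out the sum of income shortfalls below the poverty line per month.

$48,150

Poor units: 34×$1,400, 35×$1,700 (q = 69 of N = 92).
Individual gaps: 34×(2250−1400) = 28900; 35×(2250−1700) = 19250.
Aggregate gap = $48,150.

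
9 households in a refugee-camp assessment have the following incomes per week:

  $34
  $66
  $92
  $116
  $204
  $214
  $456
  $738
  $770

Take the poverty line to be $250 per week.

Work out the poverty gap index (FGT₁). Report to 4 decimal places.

Below the line: $34, $66, $92, $116, $204, $214 (q = 6 of N = 9).
Gap ratios (z−y)/z: (250−34)/250 = 0.8640; (250−66)/250 = 0.7360; (250−92)/250 = 0.6320; (250−116)/250 = 0.5360; (250−204)/250 = 0.1840; (250−214)/250 = 0.1440.
Sum of shortfalls = 3.096000; P₁ averages over all N: 3.096000 / 9 = 0.3440.

0.3440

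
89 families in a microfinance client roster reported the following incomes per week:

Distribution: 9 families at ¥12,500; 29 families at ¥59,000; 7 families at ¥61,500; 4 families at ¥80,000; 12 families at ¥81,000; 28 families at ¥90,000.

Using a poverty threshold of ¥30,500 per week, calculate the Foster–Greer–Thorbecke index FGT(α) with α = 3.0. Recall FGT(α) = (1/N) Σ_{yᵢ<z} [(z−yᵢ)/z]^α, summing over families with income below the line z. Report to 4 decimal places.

0.0208

Poor units: 9×¥12,500 (q = 9 of N = 89).
Gap ratios (z−y)/z: (30500−12500)/30500 = 0.5902 (×9).
Raised to α = 3.0: 0.20555 (×9).
Sum = 1.849952; FGT(3.0) = 1.849952 / 89 = 0.0208.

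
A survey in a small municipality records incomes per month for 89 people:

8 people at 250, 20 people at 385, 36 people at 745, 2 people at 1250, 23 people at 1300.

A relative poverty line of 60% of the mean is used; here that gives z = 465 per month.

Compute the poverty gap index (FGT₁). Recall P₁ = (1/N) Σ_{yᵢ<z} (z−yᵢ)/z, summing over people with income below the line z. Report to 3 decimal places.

Below z: 8×250, 20×385 (q = 28 of N = 89).
Gap ratios (z−y)/z: (465−250)/465 = 0.4624 (×8); (465−385)/465 = 0.1720 (×20).
Sum of shortfalls = 7.139785; P₁ averages over all N: 7.139785 / 89 = 0.080.

0.080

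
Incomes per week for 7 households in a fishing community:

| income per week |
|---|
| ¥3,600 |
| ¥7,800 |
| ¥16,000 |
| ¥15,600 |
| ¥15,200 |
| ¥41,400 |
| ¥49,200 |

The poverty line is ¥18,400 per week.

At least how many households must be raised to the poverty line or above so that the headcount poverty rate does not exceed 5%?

Currently q = 5 of N = 7 are below the line (H = 0.714).
A headcount ratio of at most 5% allows at most ⌊0.05 × 7⌋ = 0 poor households.
So at least 5 − 0 = 5 must be lifted.

5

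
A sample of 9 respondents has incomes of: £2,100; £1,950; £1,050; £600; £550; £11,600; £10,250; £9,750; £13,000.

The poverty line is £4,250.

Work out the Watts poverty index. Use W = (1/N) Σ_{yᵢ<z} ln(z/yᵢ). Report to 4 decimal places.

Poor units: £550, £600, £1,050, £1,950, £2,100 (q = 5 of N = 9).
Log gaps: ln(4250/550) = 2.0448; ln(4250/600) = 1.9577; ln(4250/1050) = 1.3981; ln(4250/1950) = 0.7791; ln(4250/2100) = 0.7050.
W = 6.884701 / 9 = 0.7650.

0.7650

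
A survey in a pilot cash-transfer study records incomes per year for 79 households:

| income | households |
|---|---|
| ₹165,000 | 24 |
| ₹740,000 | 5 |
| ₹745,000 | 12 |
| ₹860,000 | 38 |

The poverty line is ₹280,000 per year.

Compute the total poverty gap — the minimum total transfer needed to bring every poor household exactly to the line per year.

₹2,760,000

Below z: 24×₹165,000 (q = 24 of N = 79).
Individual gaps: 24×(280000−165000) = 2760000.
Aggregate gap = ₹2,760,000.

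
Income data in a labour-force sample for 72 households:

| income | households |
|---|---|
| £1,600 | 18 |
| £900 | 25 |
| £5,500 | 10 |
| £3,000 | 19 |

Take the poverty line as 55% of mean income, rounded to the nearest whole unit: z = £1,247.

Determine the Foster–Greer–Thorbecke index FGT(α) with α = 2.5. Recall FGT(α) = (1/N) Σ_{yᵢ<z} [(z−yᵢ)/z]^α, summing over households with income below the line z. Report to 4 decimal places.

0.0142

Below z: 25×£900 (q = 25 of N = 72).
Shortfall ratios: (1247−900)/1247 = 0.2783 (×25).
Raised to α = 2.5: 0.04085 (×25).
Sum = 1.021169; FGT(2.5) = 1.021169 / 72 = 0.0142.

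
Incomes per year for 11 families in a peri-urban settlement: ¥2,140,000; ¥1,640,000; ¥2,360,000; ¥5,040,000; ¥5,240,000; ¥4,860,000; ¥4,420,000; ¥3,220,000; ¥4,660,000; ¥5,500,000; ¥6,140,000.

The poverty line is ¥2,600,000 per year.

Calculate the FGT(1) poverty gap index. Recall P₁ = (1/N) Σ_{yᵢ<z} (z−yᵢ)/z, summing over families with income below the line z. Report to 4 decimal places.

Poor units: ¥1,640,000, ¥2,140,000, ¥2,360,000 (q = 3 of N = 11).
Relative gaps: (2600000−1640000)/2600000 = 0.3692; (2600000−2140000)/2600000 = 0.1769; (2600000−2360000)/2600000 = 0.0923.
Sum of shortfalls = 0.638462; P₁ averages over all N: 0.638462 / 11 = 0.0580.

0.0580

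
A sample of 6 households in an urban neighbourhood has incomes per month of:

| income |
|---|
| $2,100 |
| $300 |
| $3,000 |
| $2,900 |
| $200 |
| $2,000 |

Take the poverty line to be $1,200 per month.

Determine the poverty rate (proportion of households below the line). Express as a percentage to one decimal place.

33.3%

2 of the 6 households have income below $1,200.
H = 2/6 = 33.3%.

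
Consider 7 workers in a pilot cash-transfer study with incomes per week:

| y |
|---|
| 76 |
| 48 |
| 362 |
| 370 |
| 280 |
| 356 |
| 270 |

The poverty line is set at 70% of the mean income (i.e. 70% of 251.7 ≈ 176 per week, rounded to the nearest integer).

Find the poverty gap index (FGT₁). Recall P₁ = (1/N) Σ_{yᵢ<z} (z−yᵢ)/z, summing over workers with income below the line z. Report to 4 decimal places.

0.1851

Below z: 48, 76 (q = 2 of N = 7).
Gap ratios (z−y)/z: (176−48)/176 = 0.7273; (176−76)/176 = 0.5682.
Σ = 1.295455. Dividing by the full population N = 7 gives P₁ = 0.1851.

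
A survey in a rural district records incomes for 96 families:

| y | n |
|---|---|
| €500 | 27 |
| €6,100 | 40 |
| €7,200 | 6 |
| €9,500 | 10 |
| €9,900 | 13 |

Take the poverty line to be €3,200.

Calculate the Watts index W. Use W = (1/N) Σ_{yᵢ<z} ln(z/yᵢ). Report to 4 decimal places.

Below z: 27×€500 (q = 27 of N = 96).
ln(z/y) terms: ln(3200/500) = 1.8563 (×27).
W = 50.120046 / 96 = 0.5221.

0.5221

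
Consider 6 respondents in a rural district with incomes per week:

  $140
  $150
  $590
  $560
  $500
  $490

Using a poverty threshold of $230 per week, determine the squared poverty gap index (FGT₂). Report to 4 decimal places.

Below the line: $140, $150 (q = 2 of N = 6).
Gap ratios (z−y)/z: (230−140)/230 = 0.3913; (230−150)/230 = 0.3478.
Squared: 0.1531; 0.1210.
Sum = 0.274102; P₂ = 0.274102 / 6 = 0.0457.

0.0457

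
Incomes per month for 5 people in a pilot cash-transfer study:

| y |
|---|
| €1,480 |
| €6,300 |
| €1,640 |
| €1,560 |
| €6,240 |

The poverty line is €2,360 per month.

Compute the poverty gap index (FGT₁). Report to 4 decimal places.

Below z: €1,480, €1,560, €1,640 (q = 3 of N = 5).
Relative gaps: (2360−1480)/2360 = 0.3729; (2360−1560)/2360 = 0.3390; (2360−1640)/2360 = 0.3051.
Sum of shortfalls = 1.016949; P₁ averages over all N: 1.016949 / 5 = 0.2034.

0.2034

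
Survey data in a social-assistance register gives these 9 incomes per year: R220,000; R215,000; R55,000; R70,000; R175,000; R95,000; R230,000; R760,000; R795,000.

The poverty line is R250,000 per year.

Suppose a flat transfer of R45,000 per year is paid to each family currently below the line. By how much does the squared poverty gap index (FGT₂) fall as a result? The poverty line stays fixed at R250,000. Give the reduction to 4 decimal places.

Before: below the line — R55,000, R70,000, R95,000, R175,000, R215,000, R220,000, R230,000; squared poverty gap index (FGT₂) = 0.182400.
After the R45,000 transfer: below the line — R100,000, R115,000, R140,000, R220,000; squared poverty gap index (FGT₂) = 0.095511.
Reduction = 0.182400 − 0.095511 = 0.0869.

0.0869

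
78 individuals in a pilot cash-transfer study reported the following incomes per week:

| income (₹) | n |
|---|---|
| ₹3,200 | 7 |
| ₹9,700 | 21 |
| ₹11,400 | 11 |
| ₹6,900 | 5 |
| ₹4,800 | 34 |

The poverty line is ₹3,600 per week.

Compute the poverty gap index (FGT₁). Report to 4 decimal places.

Incomes under z: 7×₹3,200 (q = 7 of N = 78).
Relative gaps: (3600−3200)/3600 = 0.1111 (×7).
Σ = 0.777778. Dividing by the full population N = 78 gives P₁ = 0.0100.

0.0100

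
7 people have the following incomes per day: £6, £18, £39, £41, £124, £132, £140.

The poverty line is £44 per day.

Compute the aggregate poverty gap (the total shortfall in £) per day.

£72

Poor units: £6, £18, £39, £41 (q = 4 of N = 7).
Individual gaps: 44−6 = 38; 44−18 = 26; 44−39 = 5; 44−41 = 3.
Aggregate gap = £72.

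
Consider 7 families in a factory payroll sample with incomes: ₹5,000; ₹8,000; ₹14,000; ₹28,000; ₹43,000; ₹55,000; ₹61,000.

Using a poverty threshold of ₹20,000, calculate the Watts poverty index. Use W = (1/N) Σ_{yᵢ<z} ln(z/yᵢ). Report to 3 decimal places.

0.380

Incomes under z: ₹5,000, ₹8,000, ₹14,000 (q = 3 of N = 7).
Log gaps: ln(20000/5000) = 1.3863; ln(20000/8000) = 0.9163; ln(20000/14000) = 0.3567.
W = 2.659260 / 7 = 0.380.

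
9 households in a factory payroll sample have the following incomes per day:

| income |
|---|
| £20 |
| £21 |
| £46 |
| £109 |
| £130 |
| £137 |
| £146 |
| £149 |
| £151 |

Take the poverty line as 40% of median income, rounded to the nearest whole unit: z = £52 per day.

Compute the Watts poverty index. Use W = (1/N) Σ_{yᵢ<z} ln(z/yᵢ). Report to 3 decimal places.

0.221

Incomes under z: £20, £21, £46 (q = 3 of N = 9).
ln(z/y) terms: ln(52/20) = 0.9555; ln(52/21) = 0.9067; ln(52/46) = 0.1226.
W = 1.984835 / 9 = 0.221.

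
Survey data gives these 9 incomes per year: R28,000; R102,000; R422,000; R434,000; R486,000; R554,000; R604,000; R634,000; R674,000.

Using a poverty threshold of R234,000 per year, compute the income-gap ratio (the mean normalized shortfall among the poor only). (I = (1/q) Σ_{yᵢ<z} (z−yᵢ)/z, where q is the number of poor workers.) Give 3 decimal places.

0.722

Below the line: R28,000, R102,000 (q = 2 of N = 9).
Relative gaps: 0.8803, 0.5641; sum = 1.444444.
The income-gap ratio divides by q (the poor only): 1.444444 / 2 = 0.722.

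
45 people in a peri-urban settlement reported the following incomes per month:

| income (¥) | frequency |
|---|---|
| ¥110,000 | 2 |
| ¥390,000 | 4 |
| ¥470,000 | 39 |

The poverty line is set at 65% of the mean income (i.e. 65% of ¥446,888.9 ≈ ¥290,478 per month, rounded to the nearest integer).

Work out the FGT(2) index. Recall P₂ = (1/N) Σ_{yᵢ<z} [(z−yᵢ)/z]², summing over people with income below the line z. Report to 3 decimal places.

0.017

Incomes under z: 2×¥110,000 (q = 2 of N = 45).
Normalized shortfalls: (290478−110000)/290478 = 0.6213 (×2).
Squared: 0.3860 (×2).
Sum = 0.772062; P₂ = 0.772062 / 45 = 0.017.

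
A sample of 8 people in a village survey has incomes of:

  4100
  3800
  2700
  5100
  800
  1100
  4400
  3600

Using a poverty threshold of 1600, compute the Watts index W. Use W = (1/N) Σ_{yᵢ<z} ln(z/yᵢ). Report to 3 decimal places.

Incomes under z: 800, 1100 (q = 2 of N = 8).
ln(z/y) terms: ln(1600/800) = 0.6931; ln(1600/1100) = 0.3747.
W = 1.067841 / 8 = 0.133.

0.133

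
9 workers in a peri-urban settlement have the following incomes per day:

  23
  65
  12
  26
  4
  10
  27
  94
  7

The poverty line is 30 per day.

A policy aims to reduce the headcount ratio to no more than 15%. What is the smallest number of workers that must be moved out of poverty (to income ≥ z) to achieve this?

6

7 of the 9 workers are poor, so H = 7/9 = 0.778.
A headcount ratio of at most 15% allows at most ⌊0.15 × 9⌋ = 1 poor workers.
So at least 7 − 1 = 6 must be lifted.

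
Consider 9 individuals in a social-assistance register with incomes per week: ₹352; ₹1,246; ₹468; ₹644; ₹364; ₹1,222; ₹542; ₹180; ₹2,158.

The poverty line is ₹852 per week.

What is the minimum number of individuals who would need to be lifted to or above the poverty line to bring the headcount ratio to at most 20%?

Currently q = 6 of N = 9 are below the line (H = 0.667).
A headcount ratio of at most 20% allows at most ⌊0.20 × 9⌋ = 1 poor individuals.
So at least 6 − 1 = 5 must be lifted.

5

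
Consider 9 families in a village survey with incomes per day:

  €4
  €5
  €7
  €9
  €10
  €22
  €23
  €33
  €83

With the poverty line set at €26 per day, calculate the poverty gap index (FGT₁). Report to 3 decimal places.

0.436

Below the line: €4, €5, €7, €9, €10, €22, €23 (q = 7 of N = 9).
Normalized shortfalls: (26−4)/26 = 0.8462; (26−5)/26 = 0.8077; (26−7)/26 = 0.7308; (26−9)/26 = 0.6538; (26−10)/26 = 0.6154; (26−22)/26 = 0.1538; (26−23)/26 = 0.1154.
Sum of shortfalls = 3.923077; P₁ averages over all N: 3.923077 / 9 = 0.436.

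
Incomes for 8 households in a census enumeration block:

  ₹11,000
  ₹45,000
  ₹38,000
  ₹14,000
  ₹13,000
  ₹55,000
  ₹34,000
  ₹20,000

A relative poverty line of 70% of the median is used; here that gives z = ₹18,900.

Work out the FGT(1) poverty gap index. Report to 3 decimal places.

0.124

Poor units: ₹11,000, ₹13,000, ₹14,000 (q = 3 of N = 8).
Shortfall ratios: (18900−11000)/18900 = 0.4180; (18900−13000)/18900 = 0.3122; (18900−14000)/18900 = 0.2593.
Sum of shortfalls = 0.989418; P₁ averages over all N: 0.989418 / 8 = 0.124.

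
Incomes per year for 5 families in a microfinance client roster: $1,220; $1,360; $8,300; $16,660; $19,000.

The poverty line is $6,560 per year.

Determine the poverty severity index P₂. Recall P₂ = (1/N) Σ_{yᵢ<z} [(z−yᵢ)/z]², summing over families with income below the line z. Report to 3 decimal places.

0.258

Below the line: $1,220, $1,360 (q = 2 of N = 5).
Normalized shortfalls: (6560−1220)/6560 = 0.8140; (6560−1360)/6560 = 0.7927.
Squared: 0.6626; 0.6283.
Sum = 1.290982; P₂ = 1.290982 / 5 = 0.258.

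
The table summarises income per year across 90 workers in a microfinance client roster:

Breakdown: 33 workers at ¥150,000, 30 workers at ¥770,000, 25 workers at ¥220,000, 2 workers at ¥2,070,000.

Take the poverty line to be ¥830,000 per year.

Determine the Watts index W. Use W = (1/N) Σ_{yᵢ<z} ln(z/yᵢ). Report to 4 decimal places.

1.0211

Poor units: 33×¥150,000, 25×¥220,000, 30×¥770,000 (q = 88 of N = 90).
ln(z/y) terms: ln(830000/150000) = 1.7108 (×33); ln(830000/220000) = 1.3278 (×25); ln(830000/770000) = 0.0750 (×30).
W = 91.902093 / 90 = 1.0211.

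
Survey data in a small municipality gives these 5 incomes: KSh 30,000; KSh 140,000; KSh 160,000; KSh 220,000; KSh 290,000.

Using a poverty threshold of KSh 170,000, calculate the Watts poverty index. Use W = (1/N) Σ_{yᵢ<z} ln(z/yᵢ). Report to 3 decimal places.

0.398

Incomes under z: KSh 30,000, KSh 140,000, KSh 160,000 (q = 3 of N = 5).
Log gaps: ln(170000/30000) = 1.7346; ln(170000/140000) = 0.1942; ln(170000/160000) = 0.0606.
W = 1.989382 / 5 = 0.398.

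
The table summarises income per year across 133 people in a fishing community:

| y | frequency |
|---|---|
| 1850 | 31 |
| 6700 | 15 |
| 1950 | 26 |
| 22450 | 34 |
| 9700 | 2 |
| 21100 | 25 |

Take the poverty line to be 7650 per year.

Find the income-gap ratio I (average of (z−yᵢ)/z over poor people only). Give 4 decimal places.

0.6214

Below z: 31×1850, 26×1950, 15×6700 (q = 72 of N = 133).
Relative gaps: 0.7582 (×31), 0.7451 (×26), 0.1242 (×15); sum = 44.738562.
The income-gap ratio divides by q (the poor only): 44.738562 / 72 = 0.6214.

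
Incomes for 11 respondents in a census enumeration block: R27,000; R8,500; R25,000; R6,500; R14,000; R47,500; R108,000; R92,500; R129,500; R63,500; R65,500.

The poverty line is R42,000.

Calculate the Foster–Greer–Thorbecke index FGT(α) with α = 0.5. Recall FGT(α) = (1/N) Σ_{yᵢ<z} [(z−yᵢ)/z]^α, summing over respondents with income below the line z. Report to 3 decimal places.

0.351

Below the line: R6,500, R8,500, R14,000, R25,000, R27,000 (q = 5 of N = 11).
Shortfall ratios: (42000−6500)/42000 = 0.8452; (42000−8500)/42000 = 0.7976; (42000−14000)/42000 = 0.6667; (42000−25000)/42000 = 0.4048; (42000−27000)/42000 = 0.3571.
Raised to α = 0.5: 0.91937; 0.89310; 0.81650; 0.63621; 0.59761.
Sum = 3.862783; FGT(0.5) = 3.862783 / 11 = 0.351.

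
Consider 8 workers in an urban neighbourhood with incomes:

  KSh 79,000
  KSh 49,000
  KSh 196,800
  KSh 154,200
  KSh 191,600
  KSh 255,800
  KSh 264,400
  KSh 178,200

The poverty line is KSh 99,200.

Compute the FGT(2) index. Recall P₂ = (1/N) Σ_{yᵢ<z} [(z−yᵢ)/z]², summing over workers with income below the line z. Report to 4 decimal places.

0.0372

Below the line: KSh 49,000, KSh 79,000 (q = 2 of N = 8).
Normalized shortfalls: (99200−49000)/99200 = 0.5060; (99200−79000)/99200 = 0.2036.
Squared: 0.2561; 0.0415.
Sum = 0.297550; P₂ = 0.297550 / 8 = 0.0372.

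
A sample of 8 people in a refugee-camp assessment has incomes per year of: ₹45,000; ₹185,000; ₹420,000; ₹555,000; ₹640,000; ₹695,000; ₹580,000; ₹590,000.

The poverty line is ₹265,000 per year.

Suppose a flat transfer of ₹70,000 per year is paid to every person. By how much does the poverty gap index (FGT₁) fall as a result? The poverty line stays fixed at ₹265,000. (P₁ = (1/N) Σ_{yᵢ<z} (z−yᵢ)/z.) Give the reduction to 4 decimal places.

0.0660

Before: below the line — ₹45,000, ₹185,000; poverty gap index (FGT₁) = 0.141509.
After the ₹70,000 transfer: below the line — ₹115,000, ₹255,000; poverty gap index (FGT₁) = 0.075472.
Reduction = 0.141509 − 0.075472 = 0.0660.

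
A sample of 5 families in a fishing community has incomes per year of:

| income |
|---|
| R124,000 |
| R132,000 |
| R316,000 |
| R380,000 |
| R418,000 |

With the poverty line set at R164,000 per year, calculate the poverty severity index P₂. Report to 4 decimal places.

0.0195

Incomes under z: R124,000, R132,000 (q = 2 of N = 5).
Shortfall ratios: (164000−124000)/164000 = 0.2439; (164000−132000)/164000 = 0.1951.
Squared: 0.0595; 0.0381.
Sum = 0.097561; P₂ = 0.097561 / 5 = 0.0195.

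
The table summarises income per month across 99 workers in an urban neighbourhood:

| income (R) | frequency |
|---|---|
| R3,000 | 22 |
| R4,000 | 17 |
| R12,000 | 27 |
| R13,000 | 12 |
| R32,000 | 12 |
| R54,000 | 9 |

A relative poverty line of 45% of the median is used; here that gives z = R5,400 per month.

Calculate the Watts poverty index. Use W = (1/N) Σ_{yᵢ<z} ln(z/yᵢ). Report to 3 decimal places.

Incomes under z: 22×R3,000, 17×R4,000 (q = 39 of N = 99).
Log shortfalls: ln(5400/3000) = 0.5878 (×22); ln(5400/4000) = 0.3001 (×17).
W = 18.033085 / 99 = 0.182.

0.182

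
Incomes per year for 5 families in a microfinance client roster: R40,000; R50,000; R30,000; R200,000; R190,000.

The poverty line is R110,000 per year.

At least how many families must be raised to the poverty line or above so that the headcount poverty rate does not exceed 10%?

3 of the 5 families are poor, so H = 3/5 = 0.600.
A headcount ratio of at most 10% allows at most ⌊0.10 × 5⌋ = 0 poor families.
So at least 3 − 0 = 3 must be lifted.

3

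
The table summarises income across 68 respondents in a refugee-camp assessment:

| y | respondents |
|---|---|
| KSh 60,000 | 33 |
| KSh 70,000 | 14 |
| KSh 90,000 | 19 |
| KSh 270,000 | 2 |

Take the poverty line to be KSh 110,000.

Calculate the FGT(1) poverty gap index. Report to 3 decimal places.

0.346

Below z: 33×KSh 60,000, 14×KSh 70,000, 19×KSh 90,000 (q = 66 of N = 68).
Normalized shortfalls: (110000−60000)/110000 = 0.4545 (×33); (110000−70000)/110000 = 0.3636 (×14); (110000−90000)/110000 = 0.1818 (×19).
Sum of shortfalls = 23.545455; P₁ averages over all N: 23.545455 / 68 = 0.346.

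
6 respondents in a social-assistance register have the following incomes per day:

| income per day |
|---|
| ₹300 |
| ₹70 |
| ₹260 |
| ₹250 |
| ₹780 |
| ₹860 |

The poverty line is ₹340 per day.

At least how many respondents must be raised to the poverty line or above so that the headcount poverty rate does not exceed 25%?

4 of the 6 respondents are poor, so H = 4/6 = 0.667.
A headcount ratio of at most 25% allows at most ⌊0.25 × 6⌋ = 1 poor respondents.
So at least 4 − 1 = 3 must be lifted.

3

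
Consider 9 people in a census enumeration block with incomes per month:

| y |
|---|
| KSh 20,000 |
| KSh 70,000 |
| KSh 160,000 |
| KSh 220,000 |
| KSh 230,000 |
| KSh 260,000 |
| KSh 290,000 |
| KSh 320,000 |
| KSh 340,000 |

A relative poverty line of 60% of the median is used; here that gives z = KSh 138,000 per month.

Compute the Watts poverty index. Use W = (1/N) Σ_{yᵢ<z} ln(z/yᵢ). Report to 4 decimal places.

0.2900

Incomes under z: KSh 20,000, KSh 70,000 (q = 2 of N = 9).
ln(z/y) terms: ln(138000/20000) = 1.9315; ln(138000/70000) = 0.6788.
W = 2.610280 / 9 = 0.2900.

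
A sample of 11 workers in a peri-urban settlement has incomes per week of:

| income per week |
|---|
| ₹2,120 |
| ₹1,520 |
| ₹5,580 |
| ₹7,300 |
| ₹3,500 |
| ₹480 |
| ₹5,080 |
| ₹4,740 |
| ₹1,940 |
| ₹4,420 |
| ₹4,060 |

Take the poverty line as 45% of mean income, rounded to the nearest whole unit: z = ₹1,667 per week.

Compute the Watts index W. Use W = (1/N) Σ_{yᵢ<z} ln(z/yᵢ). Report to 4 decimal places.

0.1216

Poor units: ₹480, ₹1,520 (q = 2 of N = 11).
Log shortfalls: ln(1667/480) = 1.2450; ln(1667/1520) = 0.0923.
W = 1.337310 / 11 = 0.1216.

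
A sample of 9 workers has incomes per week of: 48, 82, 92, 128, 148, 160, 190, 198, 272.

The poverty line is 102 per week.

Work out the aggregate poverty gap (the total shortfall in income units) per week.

Below the line: 48, 82, 92 (q = 3 of N = 9).
Individual gaps: 102−48 = 54; 102−82 = 20; 102−92 = 10.
Aggregate gap = 84.

84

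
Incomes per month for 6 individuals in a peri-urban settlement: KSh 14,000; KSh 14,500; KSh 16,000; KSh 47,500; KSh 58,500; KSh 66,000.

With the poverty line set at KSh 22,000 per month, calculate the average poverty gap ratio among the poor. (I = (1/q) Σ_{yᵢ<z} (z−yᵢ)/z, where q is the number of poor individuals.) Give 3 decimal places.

Below the line: KSh 14,000, KSh 14,500, KSh 16,000 (q = 3 of N = 6).
Relative gaps: 0.3636, 0.3409, 0.2727; sum = 0.977273.
I averages over the q = 3 poor units only: 0.977273 / 3 = 0.326.

0.326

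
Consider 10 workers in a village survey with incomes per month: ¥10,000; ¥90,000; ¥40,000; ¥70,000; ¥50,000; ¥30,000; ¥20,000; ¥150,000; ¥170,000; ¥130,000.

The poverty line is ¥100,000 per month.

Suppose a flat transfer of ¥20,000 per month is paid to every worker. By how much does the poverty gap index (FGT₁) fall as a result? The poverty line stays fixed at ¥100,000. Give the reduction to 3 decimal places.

Before: below the line — ¥10,000, ¥20,000, ¥30,000, ¥40,000, ¥50,000, ¥70,000, ¥90,000; poverty gap index (FGT₁) = 0.39000.
After the ¥20,000 transfer: below the line — ¥30,000, ¥40,000, ¥50,000, ¥60,000, ¥70,000, ¥90,000; poverty gap index (FGT₁) = 0.26000.
Reduction = 0.39000 − 0.26000 = 0.130.

0.130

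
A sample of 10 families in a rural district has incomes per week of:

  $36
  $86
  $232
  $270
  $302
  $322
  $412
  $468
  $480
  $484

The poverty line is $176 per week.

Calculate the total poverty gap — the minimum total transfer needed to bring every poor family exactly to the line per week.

$230

Below the line: $36, $86 (q = 2 of N = 10).
Individual gaps: 176−36 = 140; 176−86 = 90.
Aggregate gap = $230.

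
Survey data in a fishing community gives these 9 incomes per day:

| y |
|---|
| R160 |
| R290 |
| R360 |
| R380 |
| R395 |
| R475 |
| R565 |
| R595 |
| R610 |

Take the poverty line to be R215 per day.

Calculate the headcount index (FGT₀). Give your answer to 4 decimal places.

1 of the 9 individuals have income below R215.
H = 1/9 = 0.1111.

0.1111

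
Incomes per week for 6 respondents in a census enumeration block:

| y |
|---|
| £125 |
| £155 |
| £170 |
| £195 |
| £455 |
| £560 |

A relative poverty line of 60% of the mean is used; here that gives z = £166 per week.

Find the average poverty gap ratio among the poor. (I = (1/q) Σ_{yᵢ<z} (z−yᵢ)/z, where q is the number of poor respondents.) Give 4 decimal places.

0.1566

Below z: £125, £155 (q = 2 of N = 6).
Relative gaps: 0.2470, 0.0663; sum = 0.313253.
I averages over the q = 2 poor units only: 0.313253 / 2 = 0.1566.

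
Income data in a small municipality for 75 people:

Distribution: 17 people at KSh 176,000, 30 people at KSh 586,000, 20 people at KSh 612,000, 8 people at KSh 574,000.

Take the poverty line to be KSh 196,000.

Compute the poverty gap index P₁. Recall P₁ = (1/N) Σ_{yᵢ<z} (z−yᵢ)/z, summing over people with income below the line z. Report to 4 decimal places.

Below z: 17×KSh 176,000 (q = 17 of N = 75).
Relative gaps: (196000−176000)/196000 = 0.1020 (×17).
Sum of shortfalls = 1.734694; P₁ averages over all N: 1.734694 / 75 = 0.0231.

0.0231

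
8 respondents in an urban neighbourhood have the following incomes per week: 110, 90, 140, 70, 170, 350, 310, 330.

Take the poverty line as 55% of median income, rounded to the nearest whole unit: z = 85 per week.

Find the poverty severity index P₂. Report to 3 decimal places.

0.004

Below z: 70 (q = 1 of N = 8).
Gap ratios (z−y)/z: (85−70)/85 = 0.1765.
Squared: 0.0311.
Sum = 0.031142; P₂ = 0.031142 / 8 = 0.004.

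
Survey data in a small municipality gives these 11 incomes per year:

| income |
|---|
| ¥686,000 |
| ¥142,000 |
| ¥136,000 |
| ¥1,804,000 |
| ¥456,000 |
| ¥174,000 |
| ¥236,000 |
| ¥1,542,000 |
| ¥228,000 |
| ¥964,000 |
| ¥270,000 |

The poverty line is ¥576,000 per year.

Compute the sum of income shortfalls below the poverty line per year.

Poor units: ¥136,000, ¥142,000, ¥174,000, ¥228,000, ¥236,000, ¥270,000, ¥456,000 (q = 7 of N = 11).
Individual gaps: 576000−136000 = 440000; 576000−142000 = 434000; 576000−174000 = 402000; 576000−228000 = 348000; 576000−236000 = 340000; 576000−270000 = 306000; 576000−456000 = 120000.
Aggregate gap = ¥2,390,000.

¥2,390,000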